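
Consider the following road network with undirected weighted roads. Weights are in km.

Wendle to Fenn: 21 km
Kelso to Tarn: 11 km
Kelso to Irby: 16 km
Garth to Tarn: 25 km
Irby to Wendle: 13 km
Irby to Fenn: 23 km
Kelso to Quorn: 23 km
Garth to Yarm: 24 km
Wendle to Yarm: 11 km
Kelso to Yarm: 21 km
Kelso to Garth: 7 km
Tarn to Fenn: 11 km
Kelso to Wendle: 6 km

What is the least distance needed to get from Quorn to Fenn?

Compare a few routes:
Quorn → Kelso → Tarn → Fenn: 23+11+11 = 45
Quorn → Kelso → Wendle → Fenn: 23+6+21 = 50
The minimum is 45 km via Quorn → Kelso → Tarn → Fenn.

45 km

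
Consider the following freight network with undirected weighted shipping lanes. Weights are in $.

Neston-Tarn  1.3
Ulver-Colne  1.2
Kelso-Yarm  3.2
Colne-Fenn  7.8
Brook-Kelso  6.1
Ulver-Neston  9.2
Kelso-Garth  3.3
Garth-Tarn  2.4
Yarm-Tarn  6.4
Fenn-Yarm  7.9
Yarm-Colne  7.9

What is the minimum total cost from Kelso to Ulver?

Shortest distances from Kelso:
Kelso: 0
Yarm: 3.2  (via Kelso)
Garth: 3.3  (via Kelso)
Tarn: 5.7  (via Garth)
Brook: 6.1  (via Kelso)
Neston: 7  (via Tarn)
Colne: 11.1  (via Yarm)
Fenn: 11.1  (via Yarm)
Ulver: 12.3  (via Colne)
Shortest route: Kelso → Yarm → Colne → Ulver = $12.3.

$12.3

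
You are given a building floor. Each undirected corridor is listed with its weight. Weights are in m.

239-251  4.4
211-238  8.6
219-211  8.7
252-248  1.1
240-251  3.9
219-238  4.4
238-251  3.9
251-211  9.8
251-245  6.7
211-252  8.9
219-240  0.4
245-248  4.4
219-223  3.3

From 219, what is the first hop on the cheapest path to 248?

Candidate routes:
219–211–252–248: 8.7+8.9+1.1 = 18.7
219–238–251–245–248: 4.4+3.9+6.7+4.4 = 19.4
219–240–251–245–248: 0.4+3.9+6.7+4.4 = 15.4
The minimum is 15.4 m via 219–240–251–245–248.
So from 219 the first move is to 240.

240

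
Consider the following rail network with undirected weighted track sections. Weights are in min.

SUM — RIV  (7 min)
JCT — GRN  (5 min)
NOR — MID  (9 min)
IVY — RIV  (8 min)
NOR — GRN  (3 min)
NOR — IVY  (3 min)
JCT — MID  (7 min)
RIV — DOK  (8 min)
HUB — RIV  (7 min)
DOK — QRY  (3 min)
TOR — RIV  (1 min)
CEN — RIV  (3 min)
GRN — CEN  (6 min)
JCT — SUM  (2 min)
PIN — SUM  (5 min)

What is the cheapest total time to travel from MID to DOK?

Enumerating some paths:
MID → JCT → SUM → RIV → DOK: 7+2+7+8 = 24
MID → NOR → IVY → RIV → DOK: 9+3+8+8 = 28
MID → JCT → GRN → CEN → RIV → DOK: 7+5+6+3+8 = 29
Cheapest is MID → JCT → SUM → RIV → DOK at 24 min.

24 min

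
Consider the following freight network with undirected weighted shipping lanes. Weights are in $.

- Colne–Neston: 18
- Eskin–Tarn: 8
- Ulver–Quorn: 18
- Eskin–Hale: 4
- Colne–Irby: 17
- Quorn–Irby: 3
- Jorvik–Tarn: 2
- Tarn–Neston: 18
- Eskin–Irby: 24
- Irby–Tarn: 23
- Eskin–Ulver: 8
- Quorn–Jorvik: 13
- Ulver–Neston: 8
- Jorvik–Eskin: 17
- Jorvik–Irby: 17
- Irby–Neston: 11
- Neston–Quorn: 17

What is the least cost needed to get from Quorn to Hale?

$27

Running Dijkstra from Quorn:
Quorn: 0
Irby: 3  (via Quorn)
Jorvik: 13  (via Quorn)
Neston: 14  (via Irby)
Tarn: 15  (via Jorvik)
Ulver: 18  (via Quorn)
Colne: 20  (via Irby)
Eskin: 23  (via Tarn)
Hale: 27  (via Eskin)
Shortest route: Quorn–Jorvik–Tarn–Eskin–Hale = $27.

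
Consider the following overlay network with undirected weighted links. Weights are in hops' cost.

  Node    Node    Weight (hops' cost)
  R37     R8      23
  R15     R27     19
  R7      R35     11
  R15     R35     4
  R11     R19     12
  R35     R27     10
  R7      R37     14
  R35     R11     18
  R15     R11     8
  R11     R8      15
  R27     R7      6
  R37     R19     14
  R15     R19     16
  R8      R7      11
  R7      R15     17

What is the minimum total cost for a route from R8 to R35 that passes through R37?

48 hops' cost

Shortest R8→R37: R8 → R37 = 23
Best R37 to R35: R37 → R7 → R35 costing 25
Total via R37: 23 + 25 = 48 hops' cost.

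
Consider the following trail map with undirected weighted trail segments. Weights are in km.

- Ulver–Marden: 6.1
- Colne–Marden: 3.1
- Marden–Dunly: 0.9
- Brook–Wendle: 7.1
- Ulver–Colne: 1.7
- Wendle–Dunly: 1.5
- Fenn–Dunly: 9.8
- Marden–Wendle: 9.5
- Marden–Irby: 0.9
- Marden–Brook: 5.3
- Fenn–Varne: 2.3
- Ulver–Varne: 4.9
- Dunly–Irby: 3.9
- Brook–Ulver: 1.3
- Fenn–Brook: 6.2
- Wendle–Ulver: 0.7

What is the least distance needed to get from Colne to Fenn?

8.9 km

Enumerating some paths:
Colne–Ulver–Brook–Fenn: 1.7+1.3+6.2 = 9.2
Colne–Ulver–Varne–Fenn: 1.7+4.9+2.3 = 8.9
The minimum is 8.9 km via Colne–Ulver–Varne–Fenn.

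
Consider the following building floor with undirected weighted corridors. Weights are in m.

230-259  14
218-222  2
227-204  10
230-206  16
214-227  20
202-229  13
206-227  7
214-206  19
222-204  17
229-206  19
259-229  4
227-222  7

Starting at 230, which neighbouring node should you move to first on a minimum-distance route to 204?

Candidate routes:
230 - 259 - 229 - 206 - 227 - 204: 14+4+19+7+10 = 54
230 - 206 - 227 - 204: 16+7+10 = 33
230 - 206 - 227 - 222 - 204: 16+7+7+17 = 47
Cheapest is 230 - 206 - 227 - 204 at 33 m.
So from 230 the first move is to 206.

206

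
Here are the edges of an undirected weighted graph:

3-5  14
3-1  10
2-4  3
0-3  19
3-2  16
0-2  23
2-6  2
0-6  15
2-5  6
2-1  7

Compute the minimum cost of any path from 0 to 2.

Compare a few routes:
0–3–2: 19+16 = 35
0–2: 23 = 23
0–6–2: 15+2 = 17
The minimum is 17 via 0–6–2.

17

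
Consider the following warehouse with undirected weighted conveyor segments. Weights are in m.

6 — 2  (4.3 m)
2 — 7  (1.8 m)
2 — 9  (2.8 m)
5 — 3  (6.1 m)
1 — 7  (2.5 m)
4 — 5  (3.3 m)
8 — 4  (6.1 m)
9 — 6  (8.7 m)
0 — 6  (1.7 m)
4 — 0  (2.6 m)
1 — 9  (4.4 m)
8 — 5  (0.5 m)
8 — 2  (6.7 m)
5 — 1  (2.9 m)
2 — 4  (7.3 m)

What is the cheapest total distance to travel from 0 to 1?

8.8 m

Candidate routes:
0–4–8–5–1: 2.6+6.1+0.5+2.9 = 12.1
0–4–5–1: 2.6+3.3+2.9 = 8.8
0–6–2–7–1: 1.7+4.3+1.8+2.5 = 10.3
Cheapest is 0–4–5–1 at 8.8 m.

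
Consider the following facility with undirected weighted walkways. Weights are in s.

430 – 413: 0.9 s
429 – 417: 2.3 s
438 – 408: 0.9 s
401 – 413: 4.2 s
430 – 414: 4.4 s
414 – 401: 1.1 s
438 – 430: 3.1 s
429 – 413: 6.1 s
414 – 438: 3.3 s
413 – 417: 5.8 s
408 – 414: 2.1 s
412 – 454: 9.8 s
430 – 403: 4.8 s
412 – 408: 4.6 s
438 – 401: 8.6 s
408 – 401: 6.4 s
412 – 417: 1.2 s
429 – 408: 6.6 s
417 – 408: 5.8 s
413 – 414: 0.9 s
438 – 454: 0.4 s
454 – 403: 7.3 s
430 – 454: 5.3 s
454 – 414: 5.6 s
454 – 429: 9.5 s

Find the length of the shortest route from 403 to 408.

8.6 s

Enumerating some paths:
403 - 430 - 413 - 414 - 408: 4.8+0.9+0.9+2.1 = 8.7
403 - 454 - 438 - 408: 7.3+0.4+0.9 = 8.6
Cheapest is 403 - 454 - 438 - 408 at 8.6 s.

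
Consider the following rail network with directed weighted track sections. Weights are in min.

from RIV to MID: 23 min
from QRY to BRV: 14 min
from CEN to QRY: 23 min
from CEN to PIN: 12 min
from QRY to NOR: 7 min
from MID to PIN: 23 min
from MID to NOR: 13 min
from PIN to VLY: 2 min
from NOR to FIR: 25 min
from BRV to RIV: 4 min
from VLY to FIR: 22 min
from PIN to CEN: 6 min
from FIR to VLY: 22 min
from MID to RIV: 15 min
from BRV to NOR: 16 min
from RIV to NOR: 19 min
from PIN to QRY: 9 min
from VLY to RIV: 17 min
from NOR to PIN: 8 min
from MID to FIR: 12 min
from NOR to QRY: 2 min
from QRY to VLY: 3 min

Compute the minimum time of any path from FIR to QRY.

Shortest distances from FIR:
FIR: 0
VLY: 22  (via FIR)
RIV: 39  (via VLY)
NOR: 58  (via RIV)
QRY: 60  (via NOR)
Shortest route: FIR–VLY–RIV–NOR–QRY = 60 min.

60 min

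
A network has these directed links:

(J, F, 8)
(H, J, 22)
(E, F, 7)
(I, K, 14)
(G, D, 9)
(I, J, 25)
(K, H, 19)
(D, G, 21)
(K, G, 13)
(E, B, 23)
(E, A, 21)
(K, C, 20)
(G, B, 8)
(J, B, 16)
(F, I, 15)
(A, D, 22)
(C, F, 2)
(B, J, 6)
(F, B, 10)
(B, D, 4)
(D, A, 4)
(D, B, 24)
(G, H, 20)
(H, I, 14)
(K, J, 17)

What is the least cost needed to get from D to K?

67

Candidate routes:
D–G–B–J–F–I–K: 21+8+6+8+15+14 = 72
D–B–J–F–I–K: 24+6+8+15+14 = 67
D–G–H–I–K: 21+20+14+14 = 69
Cheapest is D–B–J–F–I–K at 67.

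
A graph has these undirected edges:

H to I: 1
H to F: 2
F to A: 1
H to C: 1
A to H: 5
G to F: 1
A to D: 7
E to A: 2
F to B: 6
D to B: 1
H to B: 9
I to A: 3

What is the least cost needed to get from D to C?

Running Dijkstra from D:
D: 0
B: 1  (via D)
A: 7  (via D)
F: 7  (via B)
G: 8  (via F)
E: 9  (via A)
H: 9  (via F)
C: 10  (via H)
Shortest route: D–B–F–H–C = 10.

10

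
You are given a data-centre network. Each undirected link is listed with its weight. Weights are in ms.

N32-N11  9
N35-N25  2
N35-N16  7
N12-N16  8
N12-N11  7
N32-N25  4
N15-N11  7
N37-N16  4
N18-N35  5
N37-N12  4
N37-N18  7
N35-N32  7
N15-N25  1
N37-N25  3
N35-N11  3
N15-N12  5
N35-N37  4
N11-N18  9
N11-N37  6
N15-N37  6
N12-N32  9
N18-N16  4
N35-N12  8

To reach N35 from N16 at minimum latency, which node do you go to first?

N35

Candidate routes:
N16 → N37 → N35: 4+4 = 8
N16 → N37 → N25 → N35: 4+3+2 = 9
N16 → N35: 7 = 7
N16 → N18 → N35: 4+5 = 9
The minimum is 7 ms via N16 → N35.
So from N16 the first move is to N35.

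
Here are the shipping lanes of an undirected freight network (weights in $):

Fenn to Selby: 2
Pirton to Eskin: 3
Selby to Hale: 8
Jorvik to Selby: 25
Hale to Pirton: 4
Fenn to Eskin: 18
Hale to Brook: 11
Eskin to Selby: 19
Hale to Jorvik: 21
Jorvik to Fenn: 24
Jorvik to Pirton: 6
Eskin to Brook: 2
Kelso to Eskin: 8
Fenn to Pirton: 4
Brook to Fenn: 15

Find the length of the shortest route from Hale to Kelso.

Candidate routes:
Hale - Brook - Eskin - Kelso: 11+2+8 = 21
Hale - Pirton - Eskin - Kelso: 4+3+8 = 15
Cheapest is Hale - Pirton - Eskin - Kelso at $15.

$15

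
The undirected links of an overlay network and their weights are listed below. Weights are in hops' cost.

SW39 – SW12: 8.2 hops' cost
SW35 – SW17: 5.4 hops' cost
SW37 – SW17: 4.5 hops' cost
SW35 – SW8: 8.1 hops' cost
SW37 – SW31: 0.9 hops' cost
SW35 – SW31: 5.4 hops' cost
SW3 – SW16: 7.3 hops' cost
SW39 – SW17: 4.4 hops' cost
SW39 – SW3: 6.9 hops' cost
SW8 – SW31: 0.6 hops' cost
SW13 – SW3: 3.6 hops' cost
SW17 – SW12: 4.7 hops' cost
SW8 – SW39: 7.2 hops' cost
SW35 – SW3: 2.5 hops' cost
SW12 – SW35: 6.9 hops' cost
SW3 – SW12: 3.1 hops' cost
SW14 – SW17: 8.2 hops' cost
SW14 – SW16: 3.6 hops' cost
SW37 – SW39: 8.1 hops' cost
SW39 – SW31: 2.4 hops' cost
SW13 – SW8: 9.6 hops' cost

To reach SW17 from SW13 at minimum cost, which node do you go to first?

Candidate routes:
SW13 - SW3 - SW35 - SW17: 3.6+2.5+5.4 = 11.5
SW13 - SW3 - SW39 - SW17: 3.6+6.9+4.4 = 14.9
SW13 - SW3 - SW12 - SW17: 3.6+3.1+4.7 = 11.4
The minimum is 11.4 hops' cost via SW13 - SW3 - SW12 - SW17.
So from SW13 the first move is to SW3.

SW3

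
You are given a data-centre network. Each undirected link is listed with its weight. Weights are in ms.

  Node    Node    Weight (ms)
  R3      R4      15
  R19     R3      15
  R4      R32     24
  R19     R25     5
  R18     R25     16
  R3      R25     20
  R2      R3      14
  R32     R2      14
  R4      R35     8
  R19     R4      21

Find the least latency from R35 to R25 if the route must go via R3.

43 ms

Shortest R35→R3: R35 → R4 → R3 = 23
Best R3 to R25: R3 → R25 costing 20
Total via R3: 23 + 20 = 43 ms.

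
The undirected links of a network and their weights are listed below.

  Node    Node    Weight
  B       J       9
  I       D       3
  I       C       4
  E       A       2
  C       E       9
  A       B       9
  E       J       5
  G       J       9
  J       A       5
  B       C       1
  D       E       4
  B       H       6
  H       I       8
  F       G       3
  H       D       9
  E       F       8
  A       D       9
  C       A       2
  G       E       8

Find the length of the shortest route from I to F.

Shortest distances from I:
I: 0
D: 3  (via I)
C: 4  (via I)
B: 5  (via C)
A: 6  (via C)
E: 7  (via D)
H: 8  (via I)
J: 11  (via A)
F: 15  (via E)
Shortest route: I–D–E–F = 15.

15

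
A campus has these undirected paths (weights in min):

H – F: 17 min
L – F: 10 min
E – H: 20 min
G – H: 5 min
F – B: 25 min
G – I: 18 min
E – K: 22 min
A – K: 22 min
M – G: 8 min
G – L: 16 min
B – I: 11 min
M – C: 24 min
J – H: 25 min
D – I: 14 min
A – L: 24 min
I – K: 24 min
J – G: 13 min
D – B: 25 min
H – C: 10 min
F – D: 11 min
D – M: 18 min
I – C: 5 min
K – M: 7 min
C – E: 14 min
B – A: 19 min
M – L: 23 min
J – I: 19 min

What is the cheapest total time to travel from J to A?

Shortest distances from J:
J: 0
G: 13  (via J)
H: 18  (via G)
I: 19  (via J)
M: 21  (via G)
C: 24  (via I)
K: 28  (via M)
L: 29  (via G)
B: 30  (via I)
D: 33  (via I)
F: 35  (via H)
E: 38  (via H)
A: 49  (via B)
Shortest route: J → I → B → A = 49 min.

49 min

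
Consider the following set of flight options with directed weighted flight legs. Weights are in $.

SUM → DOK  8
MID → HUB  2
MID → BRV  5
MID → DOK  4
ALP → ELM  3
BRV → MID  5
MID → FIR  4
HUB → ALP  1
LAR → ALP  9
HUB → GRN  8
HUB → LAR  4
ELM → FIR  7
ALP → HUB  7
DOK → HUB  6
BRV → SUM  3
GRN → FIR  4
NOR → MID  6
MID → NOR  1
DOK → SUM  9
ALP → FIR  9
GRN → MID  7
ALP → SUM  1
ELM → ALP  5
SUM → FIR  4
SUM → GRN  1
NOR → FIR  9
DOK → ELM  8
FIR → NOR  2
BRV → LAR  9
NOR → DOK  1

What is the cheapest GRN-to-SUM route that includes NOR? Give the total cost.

Best GRN to NOR: GRN–FIR–NOR costing 6
Best NOR to SUM: NOR–DOK–HUB–ALP–SUM costing 9
Total via NOR: 6 + 9 = $15.

$15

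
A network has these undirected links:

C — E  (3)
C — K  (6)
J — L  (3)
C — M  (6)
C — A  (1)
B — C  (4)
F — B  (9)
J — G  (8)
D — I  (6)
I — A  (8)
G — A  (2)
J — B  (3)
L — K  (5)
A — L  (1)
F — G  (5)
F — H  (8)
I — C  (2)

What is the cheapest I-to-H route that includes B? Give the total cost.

Best I to B: I → C → B costing 6
Shortest B→H: B → F → H = 17
Total via B: 6 + 17 = 23.

23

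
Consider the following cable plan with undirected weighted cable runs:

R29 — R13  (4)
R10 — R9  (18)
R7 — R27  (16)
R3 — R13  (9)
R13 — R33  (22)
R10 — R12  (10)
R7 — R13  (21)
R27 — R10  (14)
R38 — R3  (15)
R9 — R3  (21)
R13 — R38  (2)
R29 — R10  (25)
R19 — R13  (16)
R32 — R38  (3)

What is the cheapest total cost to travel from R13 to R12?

39

Running Dijkstra from R13:
R13: 0
R38: 2  (via R13)
R29: 4  (via R13)
R32: 5  (via R38)
R3: 9  (via R13)
R19: 16  (via R13)
R7: 21  (via R13)
R33: 22  (via R13)
R10: 29  (via R29)
R9: 30  (via R3)
R27: 37  (via R7)
R12: 39  (via R10)
Shortest route: R13 → R29 → R10 → R12 = 39.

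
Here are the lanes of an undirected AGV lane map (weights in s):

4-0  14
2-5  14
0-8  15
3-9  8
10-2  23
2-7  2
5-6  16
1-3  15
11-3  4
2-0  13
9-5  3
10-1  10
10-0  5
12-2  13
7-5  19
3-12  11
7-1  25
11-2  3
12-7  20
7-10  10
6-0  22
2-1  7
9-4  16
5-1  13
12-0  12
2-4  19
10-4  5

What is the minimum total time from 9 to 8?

Compare a few routes:
9–4–10–0–8: 16+5+5+15 = 41
9–3–11–2–0–8: 8+4+3+13+15 = 43
The minimum is 41 s via 9–4–10–0–8.

41 s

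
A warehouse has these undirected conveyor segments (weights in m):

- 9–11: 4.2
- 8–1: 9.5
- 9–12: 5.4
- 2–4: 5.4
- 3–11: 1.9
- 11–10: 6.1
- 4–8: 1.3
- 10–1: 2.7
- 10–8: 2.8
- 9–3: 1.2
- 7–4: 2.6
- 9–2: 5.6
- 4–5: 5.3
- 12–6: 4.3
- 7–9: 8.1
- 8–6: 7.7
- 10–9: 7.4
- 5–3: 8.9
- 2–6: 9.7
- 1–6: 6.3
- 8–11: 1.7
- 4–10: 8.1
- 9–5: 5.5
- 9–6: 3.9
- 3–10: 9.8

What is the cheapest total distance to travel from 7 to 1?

9.4 m

Settle nodes by increasing distance from 7:
7: 0
4: 2.6  (via 7)
8: 3.9  (via 4)
11: 5.6  (via 8)
10: 6.7  (via 8)
3: 7.5  (via 11)
5: 7.9  (via 4)
2: 8  (via 4)
9: 8.1  (via 7)
1: 9.4  (via 10)
Shortest route: 7 → 4 → 8 → 10 → 1 = 9.4 m.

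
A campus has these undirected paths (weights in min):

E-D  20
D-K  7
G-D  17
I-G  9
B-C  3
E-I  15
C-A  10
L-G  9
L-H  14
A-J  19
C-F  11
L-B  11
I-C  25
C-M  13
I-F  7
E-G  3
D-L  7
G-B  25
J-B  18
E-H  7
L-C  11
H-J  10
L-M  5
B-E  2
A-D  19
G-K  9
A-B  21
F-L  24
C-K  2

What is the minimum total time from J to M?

29 min

Compare a few routes:
J - B - L - M: 18+11+5 = 34
J - B - C - M: 18+3+13 = 34
J - H - L - M: 10+14+5 = 29
J - H - E - G - L - M: 10+7+3+9+5 = 34
The minimum is 29 min via J - H - L - M.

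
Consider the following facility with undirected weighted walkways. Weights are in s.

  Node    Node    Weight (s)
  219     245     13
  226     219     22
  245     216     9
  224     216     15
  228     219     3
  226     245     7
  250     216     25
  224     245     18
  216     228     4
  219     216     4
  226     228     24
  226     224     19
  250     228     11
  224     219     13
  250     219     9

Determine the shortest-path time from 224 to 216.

Compare a few routes:
224 → 216: 15 = 15
224 → 219 → 228 → 216: 13+3+4 = 20
224 → 219 → 216: 13+4 = 17
Cheapest is 224 → 216 at 15 s.

15 s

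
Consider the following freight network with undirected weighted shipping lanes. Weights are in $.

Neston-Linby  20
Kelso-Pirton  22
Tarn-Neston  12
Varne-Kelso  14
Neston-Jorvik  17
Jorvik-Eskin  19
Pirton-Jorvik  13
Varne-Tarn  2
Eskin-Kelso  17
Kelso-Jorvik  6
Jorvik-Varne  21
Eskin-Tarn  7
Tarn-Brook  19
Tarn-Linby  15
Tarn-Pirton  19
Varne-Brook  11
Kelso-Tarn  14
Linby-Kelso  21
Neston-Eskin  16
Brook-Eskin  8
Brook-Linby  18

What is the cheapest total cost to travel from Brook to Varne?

Running Dijkstra from Brook:
Brook: 0
Eskin: 8  (via Brook)
Varne: 11  (via Brook)
Shortest route: Brook–Varne = $11.

$11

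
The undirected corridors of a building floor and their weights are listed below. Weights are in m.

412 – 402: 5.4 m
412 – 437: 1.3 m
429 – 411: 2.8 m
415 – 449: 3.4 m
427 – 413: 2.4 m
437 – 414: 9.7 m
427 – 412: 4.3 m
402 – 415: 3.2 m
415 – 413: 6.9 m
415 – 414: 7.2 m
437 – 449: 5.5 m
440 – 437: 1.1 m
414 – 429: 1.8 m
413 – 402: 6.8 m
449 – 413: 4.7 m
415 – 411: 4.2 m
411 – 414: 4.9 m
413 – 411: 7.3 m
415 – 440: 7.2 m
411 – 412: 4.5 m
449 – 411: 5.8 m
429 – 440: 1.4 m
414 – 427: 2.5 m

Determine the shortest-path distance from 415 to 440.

7.2 m

Enumerating some paths:
415 → 440: 7.2 = 7.2
415 → 411 → 429 → 440: 4.2+2.8+1.4 = 8.4
The minimum is 7.2 m via 415 → 440.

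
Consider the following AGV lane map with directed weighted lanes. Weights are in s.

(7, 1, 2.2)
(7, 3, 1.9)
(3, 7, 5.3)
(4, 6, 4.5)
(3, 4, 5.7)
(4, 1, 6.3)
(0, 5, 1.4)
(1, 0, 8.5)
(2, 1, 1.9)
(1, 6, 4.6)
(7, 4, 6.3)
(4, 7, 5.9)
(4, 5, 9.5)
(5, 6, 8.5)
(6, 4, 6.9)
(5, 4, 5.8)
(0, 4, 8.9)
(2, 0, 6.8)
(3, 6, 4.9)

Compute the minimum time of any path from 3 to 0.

16 s

Enumerating some paths:
3–4–1–0: 5.7+6.3+8.5 = 20.5
3–4–7–1–0: 5.7+5.9+2.2+8.5 = 22.3
3–7–1–0: 5.3+2.2+8.5 = 16
The minimum is 16 s via 3–7–1–0.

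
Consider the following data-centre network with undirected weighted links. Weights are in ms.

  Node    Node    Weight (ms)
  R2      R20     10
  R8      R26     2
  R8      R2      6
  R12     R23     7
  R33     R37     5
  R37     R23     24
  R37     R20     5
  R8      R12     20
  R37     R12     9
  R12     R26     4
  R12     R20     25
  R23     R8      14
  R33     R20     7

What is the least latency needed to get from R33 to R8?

Running Dijkstra from R33:
R33: 0
R37: 5  (via R33)
R20: 7  (via R33)
R12: 14  (via R37)
R2: 17  (via R20)
R26: 18  (via R12)
R8: 20  (via R26)
Shortest route: R33–R37–R12–R26–R8 = 20 ms.

20 ms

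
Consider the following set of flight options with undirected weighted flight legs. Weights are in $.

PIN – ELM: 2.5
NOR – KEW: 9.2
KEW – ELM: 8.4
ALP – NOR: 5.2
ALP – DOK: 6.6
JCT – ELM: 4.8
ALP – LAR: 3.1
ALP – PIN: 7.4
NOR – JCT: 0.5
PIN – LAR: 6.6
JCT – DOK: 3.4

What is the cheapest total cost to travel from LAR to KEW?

Running Dijkstra from LAR:
LAR: 0
ALP: 3.1  (via LAR)
PIN: 6.6  (via LAR)
NOR: 8.3  (via ALP)
JCT: 8.8  (via NOR)
ELM: 9.1  (via PIN)
DOK: 9.7  (via ALP)
KEW: 17.5  (via NOR)
Shortest route: LAR → ALP → NOR → KEW = $17.5.

$17.5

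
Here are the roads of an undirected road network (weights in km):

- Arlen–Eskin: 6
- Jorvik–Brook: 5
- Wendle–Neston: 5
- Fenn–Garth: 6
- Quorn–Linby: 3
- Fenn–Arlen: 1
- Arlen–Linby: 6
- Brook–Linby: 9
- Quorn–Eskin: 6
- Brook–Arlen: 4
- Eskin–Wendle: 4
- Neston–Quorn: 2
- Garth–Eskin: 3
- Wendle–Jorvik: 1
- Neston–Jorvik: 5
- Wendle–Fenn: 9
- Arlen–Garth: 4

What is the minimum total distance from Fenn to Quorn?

10 km

Settle nodes by increasing distance from Fenn:
Fenn: 0
Arlen: 1  (via Fenn)
Brook: 5  (via Arlen)
Garth: 5  (via Arlen)
Linby: 7  (via Arlen)
Eskin: 7  (via Arlen)
Wendle: 9  (via Fenn)
Quorn: 10  (via Linby)
Shortest route: Fenn → Arlen → Linby → Quorn = 10 km.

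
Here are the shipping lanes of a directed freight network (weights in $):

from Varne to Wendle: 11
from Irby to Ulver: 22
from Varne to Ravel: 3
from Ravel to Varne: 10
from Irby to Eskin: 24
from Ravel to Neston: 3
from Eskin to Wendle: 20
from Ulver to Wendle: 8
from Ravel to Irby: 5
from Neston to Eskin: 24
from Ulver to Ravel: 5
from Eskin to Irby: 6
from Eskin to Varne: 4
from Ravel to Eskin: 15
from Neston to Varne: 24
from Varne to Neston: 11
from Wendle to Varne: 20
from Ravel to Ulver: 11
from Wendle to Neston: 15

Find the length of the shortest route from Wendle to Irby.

Compare a few routes:
Wendle - Varne - Ravel - Irby: 20+3+5 = 28
Wendle - Neston - Eskin - Irby: 15+24+6 = 45
Wendle - Varne - Ravel - Eskin - Irby: 20+3+15+6 = 44
Wendle - Neston - Varne - Ravel - Irby: 15+24+3+5 = 47
The minimum is $28 via Wendle - Varne - Ravel - Irby.

$28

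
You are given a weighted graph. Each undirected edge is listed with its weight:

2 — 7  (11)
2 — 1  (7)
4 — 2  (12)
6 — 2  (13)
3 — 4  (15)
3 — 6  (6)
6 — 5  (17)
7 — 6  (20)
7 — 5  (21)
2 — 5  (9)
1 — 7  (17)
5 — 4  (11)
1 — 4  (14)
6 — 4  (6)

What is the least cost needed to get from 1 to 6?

20

Compare a few routes:
1 - 2 - 4 - 6: 7+12+6 = 25
1 - 2 - 6: 7+13 = 20
The minimum is 20 via 1 - 2 - 6.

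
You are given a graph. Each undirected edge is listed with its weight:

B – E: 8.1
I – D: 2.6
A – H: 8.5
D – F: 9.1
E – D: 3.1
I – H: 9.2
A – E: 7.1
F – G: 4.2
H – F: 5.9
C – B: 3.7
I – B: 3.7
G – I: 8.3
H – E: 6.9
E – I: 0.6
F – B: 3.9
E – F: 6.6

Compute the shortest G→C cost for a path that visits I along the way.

15.7

Best G to I: G → I costing 8.3
Shortest I→C: I → B → C = 7.4
Total via I: 8.3 + 7.4 = 15.7.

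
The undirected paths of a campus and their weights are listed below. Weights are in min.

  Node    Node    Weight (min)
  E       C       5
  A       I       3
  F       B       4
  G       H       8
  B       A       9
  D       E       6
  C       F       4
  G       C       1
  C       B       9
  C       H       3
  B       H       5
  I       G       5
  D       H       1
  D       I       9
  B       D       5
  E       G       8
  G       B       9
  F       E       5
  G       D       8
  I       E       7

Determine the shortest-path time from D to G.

Candidate routes:
D–G: 8 = 8
D–H–C–G: 1+3+1 = 5
Cheapest is D–H–C–G at 5 min.

5 min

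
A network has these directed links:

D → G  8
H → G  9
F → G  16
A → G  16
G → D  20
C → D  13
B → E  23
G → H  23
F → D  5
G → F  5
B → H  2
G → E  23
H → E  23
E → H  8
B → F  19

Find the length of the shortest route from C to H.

Compare a few routes:
C → D → G → E → H: 13+8+23+8 = 52
C → D → G → H: 13+8+23 = 44
Cheapest is C → D → G → H at 44.

44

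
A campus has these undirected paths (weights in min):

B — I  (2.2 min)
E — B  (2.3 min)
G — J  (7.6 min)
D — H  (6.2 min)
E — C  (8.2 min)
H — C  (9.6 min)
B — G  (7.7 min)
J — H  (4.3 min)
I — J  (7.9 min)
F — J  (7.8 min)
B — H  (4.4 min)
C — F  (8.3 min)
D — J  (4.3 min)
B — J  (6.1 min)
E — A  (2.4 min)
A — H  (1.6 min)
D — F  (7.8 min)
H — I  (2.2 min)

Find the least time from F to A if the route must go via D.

Best F to D: F → D costing 7.8
Shortest D→A: D → H → A = 7.8
Total via D: 7.8 + 7.8 = 15.6 min.

15.6 min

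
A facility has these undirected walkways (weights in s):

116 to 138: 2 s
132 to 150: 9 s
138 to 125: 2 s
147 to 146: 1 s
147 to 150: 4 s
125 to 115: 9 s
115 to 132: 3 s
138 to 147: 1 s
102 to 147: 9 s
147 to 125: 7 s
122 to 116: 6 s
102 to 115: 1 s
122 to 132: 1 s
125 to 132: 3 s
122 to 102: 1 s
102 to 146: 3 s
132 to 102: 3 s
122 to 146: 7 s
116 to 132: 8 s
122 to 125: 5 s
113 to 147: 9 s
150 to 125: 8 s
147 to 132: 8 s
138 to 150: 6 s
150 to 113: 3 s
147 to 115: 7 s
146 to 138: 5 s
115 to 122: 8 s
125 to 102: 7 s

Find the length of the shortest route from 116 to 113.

10 s

Settle nodes by increasing distance from 116:
116: 0
138: 2  (via 116)
147: 3  (via 138)
125: 4  (via 138)
146: 4  (via 147)
122: 6  (via 116)
150: 7  (via 147)
102: 7  (via 146)
132: 7  (via 125)
115: 8  (via 102)
113: 10  (via 150)
Shortest route: 116–138–147–150–113 = 10 s.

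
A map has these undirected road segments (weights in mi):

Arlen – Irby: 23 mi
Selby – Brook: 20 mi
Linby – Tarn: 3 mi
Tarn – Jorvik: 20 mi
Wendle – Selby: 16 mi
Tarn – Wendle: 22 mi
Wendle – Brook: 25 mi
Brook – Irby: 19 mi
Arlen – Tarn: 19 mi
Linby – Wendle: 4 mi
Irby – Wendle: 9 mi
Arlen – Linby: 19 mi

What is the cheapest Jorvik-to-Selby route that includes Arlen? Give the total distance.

78 mi

Best Jorvik to Arlen: Jorvik–Tarn–Arlen costing 39
Shortest Arlen→Selby: Arlen–Linby–Wendle–Selby = 39
Total via Arlen: 39 + 39 = 78 mi.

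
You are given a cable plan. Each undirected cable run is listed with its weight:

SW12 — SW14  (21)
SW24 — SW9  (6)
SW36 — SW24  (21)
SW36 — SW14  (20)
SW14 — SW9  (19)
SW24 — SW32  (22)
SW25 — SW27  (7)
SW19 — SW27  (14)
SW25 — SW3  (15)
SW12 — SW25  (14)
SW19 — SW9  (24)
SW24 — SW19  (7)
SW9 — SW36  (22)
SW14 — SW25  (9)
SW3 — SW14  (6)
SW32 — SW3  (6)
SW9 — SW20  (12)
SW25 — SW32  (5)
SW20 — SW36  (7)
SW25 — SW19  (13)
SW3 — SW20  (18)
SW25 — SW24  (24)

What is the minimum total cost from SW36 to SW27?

36

Running Dijkstra from SW36:
SW36: 0
SW20: 7  (via SW36)
SW9: 19  (via SW20)
SW14: 20  (via SW36)
SW24: 21  (via SW36)
SW3: 25  (via SW20)
SW19: 28  (via SW24)
SW25: 29  (via SW14)
SW32: 31  (via SW3)
SW27: 36  (via SW25)
Shortest route: SW36 → SW14 → SW25 → SW27 = 36.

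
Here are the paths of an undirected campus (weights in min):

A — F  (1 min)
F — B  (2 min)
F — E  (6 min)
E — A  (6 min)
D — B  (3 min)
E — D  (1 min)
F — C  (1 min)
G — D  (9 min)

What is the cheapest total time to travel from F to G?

Running Dijkstra from F:
F: 0
A: 1  (via F)
C: 1  (via F)
B: 2  (via F)
D: 5  (via B)
E: 6  (via F)
G: 14  (via D)
Shortest route: F–B–D–G = 14 min.

14 min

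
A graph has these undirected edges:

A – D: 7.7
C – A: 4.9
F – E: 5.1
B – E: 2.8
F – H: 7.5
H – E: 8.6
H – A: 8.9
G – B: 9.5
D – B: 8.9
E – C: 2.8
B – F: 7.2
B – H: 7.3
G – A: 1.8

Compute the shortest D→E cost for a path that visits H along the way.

Shortest D→H: D–B–H = 16.2
Best H to E: H–E costing 8.6
Total via H: 16.2 + 8.6 = 24.8.

24.8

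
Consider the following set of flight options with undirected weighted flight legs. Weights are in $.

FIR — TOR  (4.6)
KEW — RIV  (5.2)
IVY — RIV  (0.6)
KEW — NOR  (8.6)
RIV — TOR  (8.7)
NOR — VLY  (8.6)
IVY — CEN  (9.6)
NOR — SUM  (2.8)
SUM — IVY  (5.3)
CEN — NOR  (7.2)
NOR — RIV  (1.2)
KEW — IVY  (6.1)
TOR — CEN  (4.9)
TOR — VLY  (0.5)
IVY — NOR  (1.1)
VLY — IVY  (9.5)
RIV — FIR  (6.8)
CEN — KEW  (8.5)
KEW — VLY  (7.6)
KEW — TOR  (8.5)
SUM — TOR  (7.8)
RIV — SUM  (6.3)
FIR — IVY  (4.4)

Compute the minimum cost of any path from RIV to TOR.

Running Dijkstra from RIV:
RIV: 0
IVY: 0.6  (via RIV)
NOR: 1.2  (via RIV)
SUM: 4  (via NOR)
FIR: 5  (via IVY)
KEW: 5.2  (via RIV)
CEN: 8.4  (via NOR)
TOR: 8.7  (via RIV)
Shortest route: RIV → TOR = $8.7.

$8.7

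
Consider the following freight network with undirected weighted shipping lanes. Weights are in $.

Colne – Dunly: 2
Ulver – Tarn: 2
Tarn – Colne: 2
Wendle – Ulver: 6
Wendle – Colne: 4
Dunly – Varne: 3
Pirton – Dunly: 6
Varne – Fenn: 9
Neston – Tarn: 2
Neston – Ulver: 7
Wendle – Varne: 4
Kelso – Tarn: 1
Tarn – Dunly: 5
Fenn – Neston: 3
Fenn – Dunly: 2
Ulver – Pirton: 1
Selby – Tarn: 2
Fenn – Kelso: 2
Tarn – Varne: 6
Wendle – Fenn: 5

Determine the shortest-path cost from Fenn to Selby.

$5

Compare a few routes:
Fenn - Neston - Tarn - Selby: 3+2+2 = 7
Fenn - Kelso - Tarn - Selby: 2+1+2 = 5
Fenn - Dunly - Colne - Tarn - Selby: 2+2+2+2 = 8
The minimum is $5 via Fenn - Kelso - Tarn - Selby.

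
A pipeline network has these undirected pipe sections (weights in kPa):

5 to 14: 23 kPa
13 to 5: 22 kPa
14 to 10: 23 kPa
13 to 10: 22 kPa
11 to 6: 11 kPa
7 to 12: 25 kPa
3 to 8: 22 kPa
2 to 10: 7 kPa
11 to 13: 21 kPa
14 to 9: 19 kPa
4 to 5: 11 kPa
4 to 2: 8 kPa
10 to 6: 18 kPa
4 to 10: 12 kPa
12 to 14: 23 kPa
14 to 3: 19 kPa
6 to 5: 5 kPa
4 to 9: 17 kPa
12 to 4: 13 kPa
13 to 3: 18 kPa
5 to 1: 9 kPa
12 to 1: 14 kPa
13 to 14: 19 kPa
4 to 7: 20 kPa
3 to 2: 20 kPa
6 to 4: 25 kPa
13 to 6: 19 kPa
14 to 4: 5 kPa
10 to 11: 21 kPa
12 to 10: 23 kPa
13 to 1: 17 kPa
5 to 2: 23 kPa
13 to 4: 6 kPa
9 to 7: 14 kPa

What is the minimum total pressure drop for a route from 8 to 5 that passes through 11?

77 kPa

Shortest 8→11: 8 → 3 → 13 → 11 = 61
Best 11 to 5: 11 → 6 → 5 costing 16
Total via 11: 61 + 16 = 77 kPa.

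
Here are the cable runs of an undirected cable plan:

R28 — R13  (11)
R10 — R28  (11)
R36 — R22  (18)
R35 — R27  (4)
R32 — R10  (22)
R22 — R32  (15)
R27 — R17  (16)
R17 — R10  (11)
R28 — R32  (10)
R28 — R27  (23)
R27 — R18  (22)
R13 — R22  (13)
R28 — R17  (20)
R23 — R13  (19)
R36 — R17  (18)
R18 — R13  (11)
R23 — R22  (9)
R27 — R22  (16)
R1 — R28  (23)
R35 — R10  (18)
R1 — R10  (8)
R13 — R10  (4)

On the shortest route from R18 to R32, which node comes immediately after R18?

R13

Candidate routes:
R18 → R13 → R10 → R28 → R32: 11+4+11+10 = 36
R18 → R13 → R28 → R32: 11+11+10 = 32
R18 → R13 → R10 → R32: 11+4+22 = 37
Cheapest is R18 → R13 → R28 → R32 at 32.
So from R18 the first move is to R13.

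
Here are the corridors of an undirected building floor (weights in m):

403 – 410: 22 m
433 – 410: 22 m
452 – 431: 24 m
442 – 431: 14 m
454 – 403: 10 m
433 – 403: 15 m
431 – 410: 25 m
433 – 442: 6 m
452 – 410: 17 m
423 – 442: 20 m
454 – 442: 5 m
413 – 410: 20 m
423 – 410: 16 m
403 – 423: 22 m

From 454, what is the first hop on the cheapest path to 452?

442

Compare a few routes:
454 - 403 - 410 - 452: 10+22+17 = 49
454 - 442 - 431 - 452: 5+14+24 = 43
Cheapest is 454 - 442 - 431 - 452 at 43 m.
So from 454 the first move is to 442.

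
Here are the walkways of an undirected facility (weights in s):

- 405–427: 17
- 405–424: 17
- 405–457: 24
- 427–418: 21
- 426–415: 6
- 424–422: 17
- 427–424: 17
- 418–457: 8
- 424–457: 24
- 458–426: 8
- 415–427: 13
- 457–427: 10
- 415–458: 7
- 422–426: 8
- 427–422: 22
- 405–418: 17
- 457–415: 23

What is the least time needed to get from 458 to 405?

37 s

Compare a few routes:
458 → 415 → 427 → 405: 7+13+17 = 37
458 → 426 → 415 → 427 → 405: 8+6+13+17 = 44
Cheapest is 458 → 415 → 427 → 405 at 37 s.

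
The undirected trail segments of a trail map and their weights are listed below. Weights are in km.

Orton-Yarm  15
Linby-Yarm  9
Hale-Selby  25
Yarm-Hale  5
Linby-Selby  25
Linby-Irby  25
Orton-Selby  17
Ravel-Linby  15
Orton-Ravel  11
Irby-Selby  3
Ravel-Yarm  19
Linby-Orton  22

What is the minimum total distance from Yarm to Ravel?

19 km

Enumerating some paths:
Yarm → Linby → Ravel: 9+15 = 24
Yarm → Ravel: 19 = 19
Cheapest is Yarm → Ravel at 19 km.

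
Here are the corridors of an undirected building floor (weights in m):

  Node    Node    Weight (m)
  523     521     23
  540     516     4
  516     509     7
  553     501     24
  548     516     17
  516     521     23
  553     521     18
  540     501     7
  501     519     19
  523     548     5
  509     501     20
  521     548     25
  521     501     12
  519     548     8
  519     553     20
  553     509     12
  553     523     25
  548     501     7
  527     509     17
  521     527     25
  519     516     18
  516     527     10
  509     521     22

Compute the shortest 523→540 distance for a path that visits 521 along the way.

42 m

Shortest 523→521: 523–521 = 23
Shortest 521→540: 521–501–540 = 19
Total via 521: 23 + 19 = 42 m.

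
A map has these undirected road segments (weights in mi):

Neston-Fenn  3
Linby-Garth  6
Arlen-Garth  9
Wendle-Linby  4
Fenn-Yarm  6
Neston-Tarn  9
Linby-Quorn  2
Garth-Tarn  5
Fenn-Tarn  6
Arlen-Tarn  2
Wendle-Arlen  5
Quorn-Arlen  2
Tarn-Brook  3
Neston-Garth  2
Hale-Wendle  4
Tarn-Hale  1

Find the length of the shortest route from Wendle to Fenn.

11 mi

Candidate routes:
Wendle–Hale–Tarn–Fenn: 4+1+6 = 11
Wendle–Hale–Tarn–Garth–Neston–Fenn: 4+1+5+2+3 = 15
Wendle–Arlen–Tarn–Fenn: 5+2+6 = 13
Cheapest is Wendle–Hale–Tarn–Fenn at 11 mi.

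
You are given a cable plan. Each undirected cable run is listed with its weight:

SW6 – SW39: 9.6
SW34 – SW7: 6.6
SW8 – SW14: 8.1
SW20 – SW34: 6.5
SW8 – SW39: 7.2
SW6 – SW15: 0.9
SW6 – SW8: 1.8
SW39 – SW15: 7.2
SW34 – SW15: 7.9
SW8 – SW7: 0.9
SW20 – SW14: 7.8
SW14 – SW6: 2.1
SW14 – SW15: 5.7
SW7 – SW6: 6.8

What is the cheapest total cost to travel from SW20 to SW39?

Enumerating some paths:
SW20–SW14–SW6–SW15–SW39: 7.8+2.1+0.9+7.2 = 18
SW20–SW14–SW6–SW8–SW39: 7.8+2.1+1.8+7.2 = 18.9
Cheapest is SW20–SW14–SW6–SW15–SW39 at 18.

18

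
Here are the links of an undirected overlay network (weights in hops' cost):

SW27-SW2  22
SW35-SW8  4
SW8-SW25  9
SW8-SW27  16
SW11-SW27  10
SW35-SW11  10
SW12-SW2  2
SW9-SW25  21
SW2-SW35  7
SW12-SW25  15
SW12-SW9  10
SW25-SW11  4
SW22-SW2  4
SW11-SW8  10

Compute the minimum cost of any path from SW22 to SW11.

Shortest distances from SW22:
SW22: 0
SW2: 4  (via SW22)
SW12: 6  (via SW2)
SW35: 11  (via SW2)
SW8: 15  (via SW35)
SW9: 16  (via SW12)
SW11: 21  (via SW35)
Shortest route: SW22 → SW2 → SW35 → SW11 = 21 hops' cost.

21 hops' cost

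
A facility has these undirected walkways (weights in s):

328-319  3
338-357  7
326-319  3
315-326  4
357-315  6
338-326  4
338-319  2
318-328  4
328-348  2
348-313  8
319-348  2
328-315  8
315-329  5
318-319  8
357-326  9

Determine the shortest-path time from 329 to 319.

Settle nodes by increasing distance from 329:
329: 0
315: 5  (via 329)
326: 9  (via 315)
357: 11  (via 315)
319: 12  (via 326)
Shortest route: 329 → 315 → 326 → 319 = 12 s.

12 s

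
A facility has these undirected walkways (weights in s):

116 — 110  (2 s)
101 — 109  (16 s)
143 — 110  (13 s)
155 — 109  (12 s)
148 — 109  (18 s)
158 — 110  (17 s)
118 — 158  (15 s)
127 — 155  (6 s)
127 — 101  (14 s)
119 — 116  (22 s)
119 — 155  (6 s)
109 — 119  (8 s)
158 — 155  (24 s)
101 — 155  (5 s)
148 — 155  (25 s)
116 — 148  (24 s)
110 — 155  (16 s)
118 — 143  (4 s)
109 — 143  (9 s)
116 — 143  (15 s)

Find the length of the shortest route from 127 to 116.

24 s

Compare a few routes:
127–155–119–116: 6+6+22 = 34
127–155–110–116: 6+16+2 = 24
127–101–155–110–116: 14+5+16+2 = 37
The minimum is 24 s via 127–155–110–116.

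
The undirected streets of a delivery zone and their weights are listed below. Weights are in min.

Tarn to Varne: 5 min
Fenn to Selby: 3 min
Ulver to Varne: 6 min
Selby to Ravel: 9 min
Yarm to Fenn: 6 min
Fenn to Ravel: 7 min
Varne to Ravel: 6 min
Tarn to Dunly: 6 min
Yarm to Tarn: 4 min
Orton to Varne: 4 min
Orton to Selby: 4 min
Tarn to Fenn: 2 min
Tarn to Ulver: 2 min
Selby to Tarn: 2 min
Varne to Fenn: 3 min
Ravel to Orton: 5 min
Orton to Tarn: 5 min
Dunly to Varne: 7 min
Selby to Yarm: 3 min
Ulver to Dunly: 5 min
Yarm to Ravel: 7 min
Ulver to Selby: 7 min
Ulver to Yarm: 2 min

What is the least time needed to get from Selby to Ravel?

9 min

Enumerating some paths:
Selby–Fenn–Ravel: 3+7 = 10
Selby–Ravel: 9 = 9
The minimum is 9 min via Selby–Ravel.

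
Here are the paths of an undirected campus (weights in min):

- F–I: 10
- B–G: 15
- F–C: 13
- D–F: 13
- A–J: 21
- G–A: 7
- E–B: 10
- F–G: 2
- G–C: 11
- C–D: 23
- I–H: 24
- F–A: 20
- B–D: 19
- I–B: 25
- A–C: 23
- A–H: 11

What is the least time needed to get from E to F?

27 min

Enumerating some paths:
E → B → D → F: 10+19+13 = 42
E → B → I → F: 10+25+10 = 45
E → B → G → F: 10+15+2 = 27
E → B → G → C → F: 10+15+11+13 = 49
The minimum is 27 min via E → B → G → F.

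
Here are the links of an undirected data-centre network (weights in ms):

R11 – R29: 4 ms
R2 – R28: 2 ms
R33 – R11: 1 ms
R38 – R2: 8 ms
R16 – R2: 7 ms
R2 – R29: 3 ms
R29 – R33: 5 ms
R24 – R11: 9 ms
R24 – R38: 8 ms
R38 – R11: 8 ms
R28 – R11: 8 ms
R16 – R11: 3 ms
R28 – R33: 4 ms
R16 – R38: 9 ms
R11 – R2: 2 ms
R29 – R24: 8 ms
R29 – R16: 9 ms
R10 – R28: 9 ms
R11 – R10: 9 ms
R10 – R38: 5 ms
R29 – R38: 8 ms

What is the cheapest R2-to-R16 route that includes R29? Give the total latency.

10 ms

Best R2 to R29: R2–R29 costing 3
Best R29 to R16: R29–R11–R16 costing 7
Total via R29: 3 + 7 = 10 ms.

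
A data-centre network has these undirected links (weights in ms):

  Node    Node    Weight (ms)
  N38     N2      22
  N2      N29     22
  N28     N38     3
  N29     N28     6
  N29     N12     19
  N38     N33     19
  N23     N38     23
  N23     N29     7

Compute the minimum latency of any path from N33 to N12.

47 ms

Enumerating some paths:
N33–N38–N28–N29–N12: 19+3+6+19 = 47
N33–N38–N23–N29–N12: 19+23+7+19 = 68
N33–N38–N2–N29–N12: 19+22+22+19 = 82
The minimum is 47 ms via N33–N38–N28–N29–N12.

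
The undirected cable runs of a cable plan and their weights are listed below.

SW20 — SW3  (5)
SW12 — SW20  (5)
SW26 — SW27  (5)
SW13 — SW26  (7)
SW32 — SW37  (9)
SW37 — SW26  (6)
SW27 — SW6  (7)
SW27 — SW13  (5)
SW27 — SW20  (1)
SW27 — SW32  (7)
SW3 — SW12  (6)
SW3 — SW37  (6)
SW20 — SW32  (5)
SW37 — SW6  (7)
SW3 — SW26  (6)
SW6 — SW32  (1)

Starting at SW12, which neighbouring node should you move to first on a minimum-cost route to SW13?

SW20

Compare a few routes:
SW12 - SW3 - SW20 - SW27 - SW13: 6+5+1+5 = 17
SW12 - SW20 - SW27 - SW13: 5+1+5 = 11
SW12 - SW20 - SW27 - SW26 - SW13: 5+1+5+7 = 18
SW12 - SW3 - SW26 - SW13: 6+6+7 = 19
The minimum is 11 via SW12 - SW20 - SW27 - SW13.
So from SW12 the first move is to SW20.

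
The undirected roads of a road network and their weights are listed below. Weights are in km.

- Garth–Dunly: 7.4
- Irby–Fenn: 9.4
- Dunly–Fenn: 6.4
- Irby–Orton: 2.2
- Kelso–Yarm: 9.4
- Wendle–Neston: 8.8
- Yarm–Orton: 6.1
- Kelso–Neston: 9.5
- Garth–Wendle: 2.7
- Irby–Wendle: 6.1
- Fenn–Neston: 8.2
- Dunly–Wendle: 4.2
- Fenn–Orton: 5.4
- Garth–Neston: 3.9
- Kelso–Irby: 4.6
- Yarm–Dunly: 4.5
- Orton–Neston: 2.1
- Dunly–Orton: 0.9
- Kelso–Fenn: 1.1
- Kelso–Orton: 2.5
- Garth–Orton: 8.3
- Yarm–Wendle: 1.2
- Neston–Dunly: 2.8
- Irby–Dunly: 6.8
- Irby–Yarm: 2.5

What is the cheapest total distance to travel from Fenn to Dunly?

Compare a few routes:
Fenn–Orton–Dunly: 5.4+0.9 = 6.3
Fenn–Kelso–Orton–Dunly: 1.1+2.5+0.9 = 4.5
The minimum is 4.5 km via Fenn–Kelso–Orton–Dunly.

4.5 km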